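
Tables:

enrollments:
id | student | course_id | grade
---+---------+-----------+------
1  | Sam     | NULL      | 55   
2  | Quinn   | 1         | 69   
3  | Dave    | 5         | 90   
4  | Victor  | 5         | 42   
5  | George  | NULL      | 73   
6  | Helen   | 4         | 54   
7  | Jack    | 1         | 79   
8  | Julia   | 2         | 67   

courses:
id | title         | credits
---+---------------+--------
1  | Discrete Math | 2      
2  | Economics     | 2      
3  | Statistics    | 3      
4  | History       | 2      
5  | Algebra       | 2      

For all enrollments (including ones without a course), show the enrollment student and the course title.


LEFT JOIN keeps every row from enrollments (the left table); where course_id has no match in courses, the course columns become NULL. Walk through each enrollment:
  - enrollment 1 (Sam): course_id=NULL, no match -> kept with NULL
  - enrollment 2 (Quinn): course_id=1 -> matches Discrete Math
  - enrollment 3 (Dave): course_id=5 -> matches Algebra
  - enrollment 4 (Victor): course_id=5 -> matches Algebra
  - enrollment 5 (George): course_id=NULL, no match -> kept with NULL
  - enrollment 6 (Helen): course_id=4 -> matches History
  - enrollment 7 (Jack): course_id=1 -> matches Discrete Math
  - enrollment 8 (Julia): course_id=2 -> matches Economics
All 8 rows appear; 2 have NULL course.

SQL:
SELECT a.student, b.title AS course
FROM enrollments a
LEFT JOIN courses b ON a.course_id = b.id

Result:
student | course       
--------+--------------
Sam     | NULL         
Quinn   | Discrete Math
Dave    | Algebra      
Victor  | Algebra      
George  | NULL         
Helen   | History      
Jack    | Discrete Math
Julia   | Economics    


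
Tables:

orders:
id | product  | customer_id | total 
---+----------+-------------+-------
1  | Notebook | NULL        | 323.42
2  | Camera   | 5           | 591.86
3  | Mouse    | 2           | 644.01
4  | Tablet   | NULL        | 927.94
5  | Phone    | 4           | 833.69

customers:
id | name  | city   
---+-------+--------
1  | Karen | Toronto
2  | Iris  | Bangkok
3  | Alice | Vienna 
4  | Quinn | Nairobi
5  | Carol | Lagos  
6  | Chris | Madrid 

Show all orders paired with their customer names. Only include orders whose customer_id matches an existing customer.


INNER JOIN keeps only orders rows whose customer_id matches an id in customers. Walk through each order:
  - order 1 (Notebook): customer_id=NULL, no match -> dropped
  - order 2 (Camera): customer_id=5 -> matches Carol
  - order 3 (Mouse): customer_id=2 -> matches Iris
  - order 4 (Tablet): customer_id=NULL, no match -> dropped
  - order 5 (Phone): customer_id=4 -> matches Quinn
So 2 of 5 rows are dropped.

SQL:
SELECT a.product, b.name AS customer
FROM orders a
INNER JOIN customers b ON a.customer_id = b.id

Result:
product | customer
--------+---------
Camera  | Carol   
Mouse   | Iris    
Phone   | Quinn   


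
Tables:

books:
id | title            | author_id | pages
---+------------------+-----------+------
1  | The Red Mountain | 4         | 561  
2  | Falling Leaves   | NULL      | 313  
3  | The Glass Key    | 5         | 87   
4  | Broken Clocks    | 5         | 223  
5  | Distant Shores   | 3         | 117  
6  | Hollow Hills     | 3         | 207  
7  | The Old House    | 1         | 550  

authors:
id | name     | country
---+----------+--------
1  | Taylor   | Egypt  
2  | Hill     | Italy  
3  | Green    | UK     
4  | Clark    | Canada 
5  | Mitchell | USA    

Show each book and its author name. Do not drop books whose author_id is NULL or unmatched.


LEFT JOIN keeps every row from books (the left table); where author_id has no match in authors, the author columns become NULL. Walk through each book:
  - book 1 (The Red Mountain): author_id=4 -> matches Clark
  - book 2 (Falling Leaves): author_id=NULL, no match -> kept with NULL
  - book 3 (The Glass Key): author_id=5 -> matches Mitchell
  - book 4 (Broken Clocks): author_id=5 -> matches Mitchell
  - book 5 (Distant Shores): author_id=3 -> matches Green
  - book 6 (Hollow Hills): author_id=3 -> matches Green
  - book 7 (The Old House): author_id=1 -> matches Taylor
All 7 rows appear; 1 has NULL author.

SQL:
SELECT a.title, b.name AS author
FROM books a
LEFT JOIN authors b ON a.author_id = b.id

Result:
title            | author  
-----------------+---------
The Red Mountain | Clark   
Falling Leaves   | NULL    
The Glass Key    | Mitchell
Broken Clocks    | Mitchell
Distant Shores   | Green   
Hollow Hills     | Green   
The Old House    | Taylor  


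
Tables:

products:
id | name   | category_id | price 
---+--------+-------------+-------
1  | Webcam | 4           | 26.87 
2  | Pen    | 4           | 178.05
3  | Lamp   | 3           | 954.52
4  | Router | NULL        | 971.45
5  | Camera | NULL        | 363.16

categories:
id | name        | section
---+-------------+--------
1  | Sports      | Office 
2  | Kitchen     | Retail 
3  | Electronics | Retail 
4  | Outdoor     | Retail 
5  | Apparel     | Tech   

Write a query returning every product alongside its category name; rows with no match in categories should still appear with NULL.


LEFT JOIN keeps every row from products (the left table); where category_id has no match in categories, the category columns become NULL. Walk through each product:
  - product 1 (Webcam): category_id=4 -> matches Outdoor
  - product 2 (Pen): category_id=4 -> matches Outdoor
  - product 3 (Lamp): category_id=3 -> matches Electronics
  - product 4 (Router): category_id=NULL, no match -> kept with NULL
  - product 5 (Camera): category_id=NULL, no match -> kept with NULL
All 5 rows appear; 2 have NULL category.

SQL:
SELECT a.name, b.name AS category
FROM products a
LEFT JOIN categories b ON a.category_id = b.id

Result:
name   | category   
-------+------------
Webcam | Outdoor    
Pen    | Outdoor    
Lamp   | Electronics
Router | NULL       
Camera | NULL       


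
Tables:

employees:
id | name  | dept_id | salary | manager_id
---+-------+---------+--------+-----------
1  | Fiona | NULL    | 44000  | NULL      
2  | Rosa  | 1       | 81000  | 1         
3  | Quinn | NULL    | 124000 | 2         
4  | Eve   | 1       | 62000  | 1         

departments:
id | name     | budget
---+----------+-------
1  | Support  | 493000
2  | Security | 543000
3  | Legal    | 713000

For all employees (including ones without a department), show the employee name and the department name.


LEFT JOIN keeps every row from employees (the left table); where dept_id has no match in departments, the department columns become NULL. Walk through each employee:
  - employee 1 (Fiona): dept_id=NULL, no match -> kept with NULL
  - employee 2 (Rosa): dept_id=1 -> matches Support
  - employee 3 (Quinn): dept_id=NULL, no match -> kept with NULL
  - employee 4 (Eve): dept_id=1 -> matches Support
All 4 rows appear; 2 have NULL department.

SQL:
SELECT a.name, b.name AS department
FROM employees a
LEFT JOIN departments b ON a.dept_id = b.id

Result:
name  | department
------+-----------
Fiona | NULL      
Rosa  | Support   
Quinn | NULL      
Eve   | Support   


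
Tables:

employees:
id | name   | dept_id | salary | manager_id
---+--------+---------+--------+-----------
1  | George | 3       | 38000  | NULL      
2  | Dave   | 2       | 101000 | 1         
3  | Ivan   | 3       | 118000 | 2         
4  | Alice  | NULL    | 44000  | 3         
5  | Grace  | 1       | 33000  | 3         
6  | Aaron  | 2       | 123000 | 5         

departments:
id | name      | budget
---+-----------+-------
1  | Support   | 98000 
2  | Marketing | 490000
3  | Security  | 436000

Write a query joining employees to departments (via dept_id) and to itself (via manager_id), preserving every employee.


Two LEFT JOINs from the same base table employees: one to departments via dept_id, one to employees itself via manager_id. Both are LEFT so every employee is preserved.
Match against departments:
  - employee 1 (George): dept_id=3 -> matches Security
  - employee 2 (Dave): dept_id=2 -> matches Marketing
  - employee 3 (Ivan): dept_id=3 -> matches Security
  - employee 4 (Alice): dept_id=NULL, no match -> kept with NULL
  - employee 5 (Grace): dept_id=1 -> matches Support
  - employee 6 (Aaron): dept_id=2 -> matches Marketing
Match against employees (self):
  - employee 1 (George): manager_id=NULL -> NULL
  - employee 2 (Dave): manager_id=1 -> George
  - employee 3 (Ivan): manager_id=2 -> Dave
  - employee 4 (Alice): manager_id=3 -> Ivan
  - employee 5 (Grace): manager_id=3 -> Ivan
  - employee 6 (Aaron): manager_id=5 -> Grace

SQL:
SELECT a.name, b.name AS department, c.name AS manager
FROM employees a
LEFT JOIN departments b ON a.dept_id = b.id
LEFT JOIN employees c ON a.manager_id = c.id

Result:
name   | department | manager
-------+------------+--------
George | Security   | NULL   
Dave   | Marketing  | George 
Ivan   | Security   | Dave   
Alice  | NULL       | Ivan   
Grace  | Support    | Ivan   
Aaron  | Marketing  | Grace  


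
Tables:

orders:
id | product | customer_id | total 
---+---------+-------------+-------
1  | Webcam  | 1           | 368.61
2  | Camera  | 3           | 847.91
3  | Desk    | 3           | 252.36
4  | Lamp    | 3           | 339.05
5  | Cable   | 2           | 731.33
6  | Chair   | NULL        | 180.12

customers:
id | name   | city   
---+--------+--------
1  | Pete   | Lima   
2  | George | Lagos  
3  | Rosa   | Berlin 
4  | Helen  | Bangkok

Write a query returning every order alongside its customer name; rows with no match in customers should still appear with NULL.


LEFT JOIN keeps every row from orders (the left table); where customer_id has no match in customers, the customer columns become NULL. Walk through each order:
  - order 1 (Webcam): customer_id=1 -> matches Pete
  - order 2 (Camera): customer_id=3 -> matches Rosa
  - order 3 (Desk): customer_id=3 -> matches Rosa
  - order 4 (Lamp): customer_id=3 -> matches Rosa
  - order 5 (Cable): customer_id=2 -> matches George
  - order 6 (Chair): customer_id=NULL, no match -> kept with NULL
All 6 rows appear; 1 has NULL customer.

SQL:
SELECT a.product, b.name AS customer
FROM orders a
LEFT JOIN customers b ON a.customer_id = b.id

Result:
product | customer
--------+---------
Webcam  | Pete    
Camera  | Rosa    
Desk    | Rosa    
Lamp    | Rosa    
Cable   | George  
Chair   | NULL    


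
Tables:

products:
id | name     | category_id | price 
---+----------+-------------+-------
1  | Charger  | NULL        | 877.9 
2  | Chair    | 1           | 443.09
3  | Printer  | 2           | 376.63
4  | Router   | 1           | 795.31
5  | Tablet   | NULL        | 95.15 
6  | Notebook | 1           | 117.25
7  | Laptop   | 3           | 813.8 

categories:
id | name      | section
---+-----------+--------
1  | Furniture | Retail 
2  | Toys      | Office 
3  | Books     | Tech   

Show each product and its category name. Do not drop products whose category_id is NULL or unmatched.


LEFT JOIN keeps every row from products (the left table); where category_id has no match in categories, the category columns become NULL. Walk through each product:
  - product 1 (Charger): category_id=NULL, no match -> kept with NULL
  - product 2 (Chair): category_id=1 -> matches Furniture
  - product 3 (Printer): category_id=2 -> matches Toys
  - product 4 (Router): category_id=1 -> matches Furniture
  - product 5 (Tablet): category_id=NULL, no match -> kept with NULL
  - product 6 (Notebook): category_id=1 -> matches Furniture
  - product 7 (Laptop): category_id=3 -> matches Books
All 7 rows appear; 2 have NULL category.

SQL:
SELECT a.name, b.name AS category
FROM products a
LEFT JOIN categories b ON a.category_id = b.id

Result:
name     | category 
---------+----------
Charger  | NULL     
Chair    | Furniture
Printer  | Toys     
Router   | Furniture
Tablet   | NULL     
Notebook | Furniture
Laptop   | Books    


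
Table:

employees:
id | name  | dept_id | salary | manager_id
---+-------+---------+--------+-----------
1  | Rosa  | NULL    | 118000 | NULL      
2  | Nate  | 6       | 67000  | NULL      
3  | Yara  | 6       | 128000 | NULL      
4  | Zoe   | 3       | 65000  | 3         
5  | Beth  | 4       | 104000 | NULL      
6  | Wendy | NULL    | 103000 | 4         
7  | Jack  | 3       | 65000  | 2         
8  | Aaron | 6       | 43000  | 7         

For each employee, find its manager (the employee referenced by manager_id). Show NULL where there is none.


This is a self-join: employees is joined to a second copy of itself, matching each row's manager_id to another row's id. Use LEFT JOIN so rows with manager_id=NULL are kept.
  - employee 1 (Rosa): manager_id=NULL -> NULL
  - employee 2 (Nate): manager_id=NULL -> NULL
  - employee 3 (Yara): manager_id=NULL -> NULL
  - employee 4 (Zoe): manager_id=3 -> Yara
  - employee 5 (Beth): manager_id=NULL -> NULL
  - employee 6 (Wendy): manager_id=4 -> Zoe
  - employee 7 (Jack): manager_id=2 -> Nate
  - employee 8 (Aaron): manager_id=7 -> Jack

SQL:
SELECT a.name AS item, b.name AS manager
FROM employees a
LEFT JOIN employees b ON a.manager_id = b.id

Result:
item  | manager
------+--------
Rosa  | NULL   
Nate  | NULL   
Yara  | NULL   
Zoe   | Yara   
Beth  | NULL   
Wendy | Zoe    
Jack  | Nate   
Aaron | Jack   


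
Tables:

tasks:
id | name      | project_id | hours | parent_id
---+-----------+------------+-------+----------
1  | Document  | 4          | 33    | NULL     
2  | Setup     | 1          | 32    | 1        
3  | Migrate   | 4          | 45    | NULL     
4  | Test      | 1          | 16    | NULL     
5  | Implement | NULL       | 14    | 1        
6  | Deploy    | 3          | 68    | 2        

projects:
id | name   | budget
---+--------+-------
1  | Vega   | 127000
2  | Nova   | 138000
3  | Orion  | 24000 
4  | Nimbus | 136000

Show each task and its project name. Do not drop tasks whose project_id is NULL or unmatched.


LEFT JOIN keeps every row from tasks (the left table); where project_id has no match in projects, the project columns become NULL. Walk through each task:
  - task 1 (Document): project_id=4 -> matches Nimbus
  - task 2 (Setup): project_id=1 -> matches Vega
  - task 3 (Migrate): project_id=4 -> matches Nimbus
  - task 4 (Test): project_id=1 -> matches Vega
  - task 5 (Implement): project_id=NULL, no match -> kept with NULL
  - task 6 (Deploy): project_id=3 -> matches Orion
All 6 rows appear; 1 has NULL project.

SQL:
SELECT a.name, b.name AS project
FROM tasks a
LEFT JOIN projects b ON a.project_id = b.id

Result:
name      | project
----------+--------
Document  | Nimbus 
Setup     | Vega   
Migrate   | Nimbus 
Test      | Vega   
Implement | NULL   
Deploy    | Orion  


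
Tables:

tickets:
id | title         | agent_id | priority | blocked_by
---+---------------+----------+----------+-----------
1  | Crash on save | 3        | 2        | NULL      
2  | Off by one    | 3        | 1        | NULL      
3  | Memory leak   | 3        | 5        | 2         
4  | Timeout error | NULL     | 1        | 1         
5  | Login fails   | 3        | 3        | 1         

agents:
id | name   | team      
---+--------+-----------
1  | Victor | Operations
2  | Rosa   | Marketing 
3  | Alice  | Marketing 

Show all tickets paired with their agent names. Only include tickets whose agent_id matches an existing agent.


INNER JOIN keeps only tickets rows whose agent_id matches an id in agents. Walk through each ticket:
  - ticket 1 (Crash on save): agent_id=3 -> matches Alice
  - ticket 2 (Off by one): agent_id=3 -> matches Alice
  - ticket 3 (Memory leak): agent_id=3 -> matches Alice
  - ticket 4 (Timeout error): agent_id=NULL, no match -> dropped
  - ticket 5 (Login fails): agent_id=3 -> matches Alice
So 1 of 5 rows is dropped.

SQL:
SELECT a.title, b.name AS agent
FROM tickets a
INNER JOIN agents b ON a.agent_id = b.id

Result:
title         | agent
--------------+------
Crash on save | Alice
Off by one    | Alice
Memory leak   | Alice
Login fails   | Alice


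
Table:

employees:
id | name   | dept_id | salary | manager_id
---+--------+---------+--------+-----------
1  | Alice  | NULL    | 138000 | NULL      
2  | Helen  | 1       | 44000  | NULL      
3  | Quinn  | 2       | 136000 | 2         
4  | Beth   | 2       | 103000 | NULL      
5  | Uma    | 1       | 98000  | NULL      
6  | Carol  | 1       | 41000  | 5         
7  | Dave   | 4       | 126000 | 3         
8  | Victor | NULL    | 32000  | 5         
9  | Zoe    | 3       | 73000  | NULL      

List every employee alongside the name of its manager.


This is a self-join: employees is joined to a second copy of itself, matching each row's manager_id to another row's id. Use LEFT JOIN so rows with manager_id=NULL are kept.
  - employee 1 (Alice): manager_id=NULL -> NULL
  - employee 2 (Helen): manager_id=NULL -> NULL
  - employee 3 (Quinn): manager_id=2 -> Helen
  - employee 4 (Beth): manager_id=NULL -> NULL
  - employee 5 (Uma): manager_id=NULL -> NULL
  - employee 6 (Carol): manager_id=5 -> Uma
  - employee 7 (Dave): manager_id=3 -> Quinn
  - employee 8 (Victor): manager_id=5 -> Uma
  - employee 9 (Zoe): manager_id=NULL -> NULL

SQL:
SELECT a.name AS item, b.name AS manager
FROM employees a
LEFT JOIN employees b ON a.manager_id = b.id

Result:
item   | manager
-------+--------
Alice  | NULL   
Helen  | NULL   
Quinn  | Helen  
Beth   | NULL   
Uma    | NULL   
Carol  | Uma    
Dave   | Quinn  
Victor | Uma    
Zoe    | NULL   


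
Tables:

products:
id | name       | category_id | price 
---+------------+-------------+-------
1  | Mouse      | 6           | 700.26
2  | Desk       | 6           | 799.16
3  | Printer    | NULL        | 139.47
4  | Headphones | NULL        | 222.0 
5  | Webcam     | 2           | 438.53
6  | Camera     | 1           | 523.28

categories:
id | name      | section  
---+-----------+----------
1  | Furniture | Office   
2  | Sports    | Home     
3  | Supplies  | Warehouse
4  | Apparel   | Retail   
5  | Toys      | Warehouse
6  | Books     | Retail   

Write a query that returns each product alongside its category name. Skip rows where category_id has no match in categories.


INNER JOIN keeps only products rows whose category_id matches an id in categories. Walk through each product:
  - product 1 (Mouse): category_id=6 -> matches Books
  - product 2 (Desk): category_id=6 -> matches Books
  - product 3 (Printer): category_id=NULL, no match -> dropped
  - product 4 (Headphones): category_id=NULL, no match -> dropped
  - product 5 (Webcam): category_id=2 -> matches Sports
  - product 6 (Camera): category_id=1 -> matches Furniture
So 2 of 6 rows are dropped.

SQL:
SELECT a.name, b.name AS category
FROM products a
INNER JOIN categories b ON a.category_id = b.id

Result:
name   | category 
-------+----------
Mouse  | Books    
Desk   | Books    
Webcam | Sports   
Camera | Furniture


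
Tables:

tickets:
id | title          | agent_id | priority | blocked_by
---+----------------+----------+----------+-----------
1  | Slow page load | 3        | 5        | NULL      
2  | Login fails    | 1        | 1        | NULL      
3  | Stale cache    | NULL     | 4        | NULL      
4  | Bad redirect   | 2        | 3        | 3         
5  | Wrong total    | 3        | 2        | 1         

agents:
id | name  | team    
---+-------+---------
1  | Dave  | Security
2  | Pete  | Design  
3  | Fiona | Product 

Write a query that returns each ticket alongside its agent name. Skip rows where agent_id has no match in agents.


INNER JOIN keeps only tickets rows whose agent_id matches an id in agents. Walk through each ticket:
  - ticket 1 (Slow page load): agent_id=3 -> matches Fiona
  - ticket 2 (Login fails): agent_id=1 -> matches Dave
  - ticket 3 (Stale cache): agent_id=NULL, no match -> dropped
  - ticket 4 (Bad redirect): agent_id=2 -> matches Pete
  - ticket 5 (Wrong total): agent_id=3 -> matches Fiona
So 1 of 5 rows is dropped.

SQL:
SELECT a.title, b.name AS agent
FROM tickets a
INNER JOIN agents b ON a.agent_id = b.id

Result:
title          | agent
---------------+------
Slow page load | Fiona
Login fails    | Dave 
Bad redirect   | Pete 
Wrong total    | Fiona


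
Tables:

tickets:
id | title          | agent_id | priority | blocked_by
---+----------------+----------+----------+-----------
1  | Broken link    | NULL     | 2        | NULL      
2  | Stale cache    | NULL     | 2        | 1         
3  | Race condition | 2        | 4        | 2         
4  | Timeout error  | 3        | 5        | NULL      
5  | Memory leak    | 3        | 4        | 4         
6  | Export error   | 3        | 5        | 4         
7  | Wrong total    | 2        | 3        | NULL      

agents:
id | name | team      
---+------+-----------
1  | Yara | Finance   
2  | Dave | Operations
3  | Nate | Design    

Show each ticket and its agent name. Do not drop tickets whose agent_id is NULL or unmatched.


LEFT JOIN keeps every row from tickets (the left table); where agent_id has no match in agents, the agent columns become NULL. Walk through each ticket:
  - ticket 1 (Broken link): agent_id=NULL, no match -> kept with NULL
  - ticket 2 (Stale cache): agent_id=NULL, no match -> kept with NULL
  - ticket 3 (Race condition): agent_id=2 -> matches Dave
  - ticket 4 (Timeout error): agent_id=3 -> matches Nate
  - ticket 5 (Memory leak): agent_id=3 -> matches Nate
  - ticket 6 (Export error): agent_id=3 -> matches Nate
  - ticket 7 (Wrong total): agent_id=2 -> matches Dave
All 7 rows appear; 2 have NULL agent.

SQL:
SELECT a.title, b.name AS agent
FROM tickets a
LEFT JOIN agents b ON a.agent_id = b.id

Result:
title          | agent
---------------+------
Broken link    | NULL 
Stale cache    | NULL 
Race condition | Dave 
Timeout error  | Nate 
Memory leak    | Nate 
Export error   | Nate 
Wrong total    | Dave 


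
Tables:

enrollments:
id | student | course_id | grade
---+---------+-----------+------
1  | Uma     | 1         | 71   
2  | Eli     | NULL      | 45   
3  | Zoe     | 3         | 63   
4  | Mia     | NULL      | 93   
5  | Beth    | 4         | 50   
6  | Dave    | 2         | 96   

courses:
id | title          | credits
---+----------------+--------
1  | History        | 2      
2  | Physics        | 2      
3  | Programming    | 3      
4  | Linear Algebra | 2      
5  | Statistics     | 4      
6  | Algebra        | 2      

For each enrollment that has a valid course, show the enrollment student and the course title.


INNER JOIN keeps only enrollments rows whose course_id matches an id in courses. Walk through each enrollment:
  - enrollment 1 (Uma): course_id=1 -> matches History
  - enrollment 2 (Eli): course_id=NULL, no match -> dropped
  - enrollment 3 (Zoe): course_id=3 -> matches Programming
  - enrollment 4 (Mia): course_id=NULL, no match -> dropped
  - enrollment 5 (Beth): course_id=4 -> matches Linear Algebra
  - enrollment 6 (Dave): course_id=2 -> matches Physics
So 2 of 6 rows are dropped.

SQL:
SELECT a.student, b.title AS course
FROM enrollments a
INNER JOIN courses b ON a.course_id = b.id

Result:
student | course        
--------+---------------
Uma     | History       
Zoe     | Programming   
Beth    | Linear Algebra
Dave    | Physics       


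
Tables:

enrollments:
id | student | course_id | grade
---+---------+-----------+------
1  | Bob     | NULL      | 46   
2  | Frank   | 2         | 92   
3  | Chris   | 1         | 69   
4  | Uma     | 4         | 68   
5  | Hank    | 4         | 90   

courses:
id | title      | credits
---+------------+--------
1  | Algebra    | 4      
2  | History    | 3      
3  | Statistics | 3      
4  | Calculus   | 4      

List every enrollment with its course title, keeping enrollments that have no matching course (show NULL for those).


LEFT JOIN keeps every row from enrollments (the left table); where course_id has no match in courses, the course columns become NULL. Walk through each enrollment:
  - enrollment 1 (Bob): course_id=NULL, no match -> kept with NULL
  - enrollment 2 (Frank): course_id=2 -> matches History
  - enrollment 3 (Chris): course_id=1 -> matches Algebra
  - enrollment 4 (Uma): course_id=4 -> matches Calculus
  - enrollment 5 (Hank): course_id=4 -> matches Calculus
All 5 rows appear; 1 has NULL course.

SQL:
SELECT a.student, b.title AS course
FROM enrollments a
LEFT JOIN courses b ON a.course_id = b.id

Result:
student | course  
--------+---------
Bob     | NULL    
Frank   | History 
Chris   | Algebra 
Uma     | Calculus
Hank    | Calculus


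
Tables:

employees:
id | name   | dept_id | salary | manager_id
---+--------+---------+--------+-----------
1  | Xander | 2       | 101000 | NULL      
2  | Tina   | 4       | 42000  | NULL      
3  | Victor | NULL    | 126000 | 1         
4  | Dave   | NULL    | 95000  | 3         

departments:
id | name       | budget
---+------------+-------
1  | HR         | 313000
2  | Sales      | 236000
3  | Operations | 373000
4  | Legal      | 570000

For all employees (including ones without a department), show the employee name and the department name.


LEFT JOIN keeps every row from employees (the left table); where dept_id has no match in departments, the department columns become NULL. Walk through each employee:
  - employee 1 (Xander): dept_id=2 -> matches Sales
  - employee 2 (Tina): dept_id=4 -> matches Legal
  - employee 3 (Victor): dept_id=NULL, no match -> kept with NULL
  - employee 4 (Dave): dept_id=NULL, no match -> kept with NULL
All 4 rows appear; 2 have NULL department.

SQL:
SELECT a.name, b.name AS department
FROM employees a
LEFT JOIN departments b ON a.dept_id = b.id

Result:
name   | department
-------+-----------
Xander | Sales     
Tina   | Legal     
Victor | NULL      
Dave   | NULL      


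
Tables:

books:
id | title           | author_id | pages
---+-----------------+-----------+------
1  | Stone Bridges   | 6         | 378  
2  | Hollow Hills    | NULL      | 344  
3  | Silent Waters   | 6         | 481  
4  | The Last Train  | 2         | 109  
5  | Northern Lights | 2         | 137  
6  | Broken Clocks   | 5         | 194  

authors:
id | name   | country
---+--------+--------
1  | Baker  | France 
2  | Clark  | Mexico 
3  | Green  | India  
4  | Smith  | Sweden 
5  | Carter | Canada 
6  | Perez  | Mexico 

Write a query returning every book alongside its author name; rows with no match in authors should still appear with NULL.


LEFT JOIN keeps every row from books (the left table); where author_id has no match in authors, the author columns become NULL. Walk through each book:
  - book 1 (Stone Bridges): author_id=6 -> matches Perez
  - book 2 (Hollow Hills): author_id=NULL, no match -> kept with NULL
  - book 3 (Silent Waters): author_id=6 -> matches Perez
  - book 4 (The Last Train): author_id=2 -> matches Clark
  - book 5 (Northern Lights): author_id=2 -> matches Clark
  - book 6 (Broken Clocks): author_id=5 -> matches Carter
All 6 rows appear; 1 has NULL author.

SQL:
SELECT a.title, b.name AS author
FROM books a
LEFT JOIN authors b ON a.author_id = b.id

Result:
title           | author
----------------+-------
Stone Bridges   | Perez 
Hollow Hills    | NULL  
Silent Waters   | Perez 
The Last Train  | Clark 
Northern Lights | Clark 
Broken Clocks   | Carter


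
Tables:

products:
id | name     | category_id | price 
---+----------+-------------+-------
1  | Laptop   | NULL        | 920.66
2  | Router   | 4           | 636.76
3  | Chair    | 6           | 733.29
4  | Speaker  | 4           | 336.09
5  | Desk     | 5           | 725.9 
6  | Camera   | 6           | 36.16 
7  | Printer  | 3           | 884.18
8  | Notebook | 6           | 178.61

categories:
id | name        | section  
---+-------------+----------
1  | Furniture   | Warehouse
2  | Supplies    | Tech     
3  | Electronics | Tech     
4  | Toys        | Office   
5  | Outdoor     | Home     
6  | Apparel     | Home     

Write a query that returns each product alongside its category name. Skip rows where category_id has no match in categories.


INNER JOIN keeps only products rows whose category_id matches an id in categories. Walk through each product:
  - product 1 (Laptop): category_id=NULL, no match -> dropped
  - product 2 (Router): category_id=4 -> matches Toys
  - product 3 (Chair): category_id=6 -> matches Apparel
  - product 4 (Speaker): category_id=4 -> matches Toys
  - product 5 (Desk): category_id=5 -> matches Outdoor
  - product 6 (Camera): category_id=6 -> matches Apparel
  - product 7 (Printer): category_id=3 -> matches Electronics
  - product 8 (Notebook): category_id=6 -> matches Apparel
So 1 of 8 rows is dropped.

SQL:
SELECT a.name, b.name AS category
FROM products a
INNER JOIN categories b ON a.category_id = b.id

Result:
name     | category   
---------+------------
Router   | Toys       
Chair    | Apparel    
Speaker  | Toys       
Desk     | Outdoor    
Camera   | Apparel    
Printer  | Electronics
Notebook | Apparel    


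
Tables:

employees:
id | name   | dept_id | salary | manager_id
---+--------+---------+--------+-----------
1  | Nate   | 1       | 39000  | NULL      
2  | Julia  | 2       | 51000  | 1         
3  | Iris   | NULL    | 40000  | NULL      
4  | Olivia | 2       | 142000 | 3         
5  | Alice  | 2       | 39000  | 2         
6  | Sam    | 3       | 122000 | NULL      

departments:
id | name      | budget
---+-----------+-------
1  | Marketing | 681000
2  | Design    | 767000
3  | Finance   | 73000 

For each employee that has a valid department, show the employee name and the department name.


INNER JOIN keeps only employees rows whose dept_id matches an id in departments. Walk through each employee:
  - employee 1 (Nate): dept_id=1 -> matches Marketing
  - employee 2 (Julia): dept_id=2 -> matches Design
  - employee 3 (Iris): dept_id=NULL, no match -> dropped
  - employee 4 (Olivia): dept_id=2 -> matches Design
  - employee 5 (Alice): dept_id=2 -> matches Design
  - employee 6 (Sam): dept_id=3 -> matches Finance
So 1 of 6 rows is dropped.

SQL:
SELECT a.name, b.name AS department
FROM employees a
INNER JOIN departments b ON a.dept_id = b.id

Result:
name   | department
-------+-----------
Nate   | Marketing 
Julia  | Design    
Olivia | Design    
Alice  | Design    
Sam    | Finance   


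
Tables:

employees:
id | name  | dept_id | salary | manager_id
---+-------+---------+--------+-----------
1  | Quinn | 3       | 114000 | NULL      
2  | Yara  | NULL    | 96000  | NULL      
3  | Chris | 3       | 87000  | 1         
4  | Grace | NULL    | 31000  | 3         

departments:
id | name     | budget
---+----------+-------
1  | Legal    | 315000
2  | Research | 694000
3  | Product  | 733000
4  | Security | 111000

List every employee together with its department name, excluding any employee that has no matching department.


INNER JOIN keeps only employees rows whose dept_id matches an id in departments. Walk through each employee:
  - employee 1 (Quinn): dept_id=3 -> matches Product
  - employee 2 (Yara): dept_id=NULL, no match -> dropped
  - employee 3 (Chris): dept_id=3 -> matches Product
  - employee 4 (Grace): dept_id=NULL, no match -> dropped
So 2 of 4 rows are dropped.

SQL:
SELECT a.name, b.name AS department
FROM employees a
INNER JOIN departments b ON a.dept_id = b.id

Result:
name  | department
------+-----------
Quinn | Product   
Chris | Product   


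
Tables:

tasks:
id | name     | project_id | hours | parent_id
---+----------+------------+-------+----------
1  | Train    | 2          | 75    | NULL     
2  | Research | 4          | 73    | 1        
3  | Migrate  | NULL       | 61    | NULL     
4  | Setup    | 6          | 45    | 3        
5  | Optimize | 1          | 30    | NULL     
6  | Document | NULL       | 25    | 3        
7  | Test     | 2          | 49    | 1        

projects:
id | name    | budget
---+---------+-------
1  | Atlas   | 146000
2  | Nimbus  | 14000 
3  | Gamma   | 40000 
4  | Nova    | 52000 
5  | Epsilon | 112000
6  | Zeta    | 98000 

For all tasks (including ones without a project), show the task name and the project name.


LEFT JOIN keeps every row from tasks (the left table); where project_id has no match in projects, the project columns become NULL. Walk through each task:
  - task 1 (Train): project_id=2 -> matches Nimbus
  - task 2 (Research): project_id=4 -> matches Nova
  - task 3 (Migrate): project_id=NULL, no match -> kept with NULL
  - task 4 (Setup): project_id=6 -> matches Zeta
  - task 5 (Optimize): project_id=1 -> matches Atlas
  - task 6 (Document): project_id=NULL, no match -> kept with NULL
  - task 7 (Test): project_id=2 -> matches Nimbus
All 7 rows appear; 2 have NULL project.

SQL:
SELECT a.name, b.name AS project
FROM tasks a
LEFT JOIN projects b ON a.project_id = b.id

Result:
name     | project
---------+--------
Train    | Nimbus 
Research | Nova   
Migrate  | NULL   
Setup    | Zeta   
Optimize | Atlas  
Document | NULL   
Test     | Nimbus 


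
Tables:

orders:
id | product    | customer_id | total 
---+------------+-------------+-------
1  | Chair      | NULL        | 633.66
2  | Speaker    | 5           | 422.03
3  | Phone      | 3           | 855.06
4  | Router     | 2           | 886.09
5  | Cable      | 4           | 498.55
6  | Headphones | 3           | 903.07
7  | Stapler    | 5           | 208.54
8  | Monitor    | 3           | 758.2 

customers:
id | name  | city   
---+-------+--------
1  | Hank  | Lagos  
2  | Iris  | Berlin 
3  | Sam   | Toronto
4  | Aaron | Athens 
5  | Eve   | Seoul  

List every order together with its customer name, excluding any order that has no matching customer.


INNER JOIN keeps only orders rows whose customer_id matches an id in customers. Walk through each order:
  - order 1 (Chair): customer_id=NULL, no match -> dropped
  - order 2 (Speaker): customer_id=5 -> matches Eve
  - order 3 (Phone): customer_id=3 -> matches Sam
  - order 4 (Router): customer_id=2 -> matches Iris
  - order 5 (Cable): customer_id=4 -> matches Aaron
  - order 6 (Headphones): customer_id=3 -> matches Sam
  - order 7 (Stapler): customer_id=5 -> matches Eve
  - order 8 (Monitor): customer_id=3 -> matches Sam
So 1 of 8 rows is dropped.

SQL:
SELECT a.product, b.name AS customer
FROM orders a
INNER JOIN customers b ON a.customer_id = b.id

Result:
product    | customer
-----------+---------
Speaker    | Eve     
Phone      | Sam     
Router     | Iris    
Cable      | Aaron   
Headphones | Sam     
Stapler    | Eve     
Monitor    | Sam     


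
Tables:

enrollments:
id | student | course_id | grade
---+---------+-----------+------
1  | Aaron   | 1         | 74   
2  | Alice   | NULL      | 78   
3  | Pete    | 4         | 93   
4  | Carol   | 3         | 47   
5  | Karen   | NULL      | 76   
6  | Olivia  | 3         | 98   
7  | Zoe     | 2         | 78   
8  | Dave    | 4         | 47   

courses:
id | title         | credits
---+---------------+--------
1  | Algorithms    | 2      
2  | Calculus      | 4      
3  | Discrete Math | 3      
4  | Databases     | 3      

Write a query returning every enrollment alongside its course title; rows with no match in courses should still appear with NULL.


LEFT JOIN keeps every row from enrollments (the left table); where course_id has no match in courses, the course columns become NULL. Walk through each enrollment:
  - enrollment 1 (Aaron): course_id=1 -> matches Algorithms
  - enrollment 2 (Alice): course_id=NULL, no match -> kept with NULL
  - enrollment 3 (Pete): course_id=4 -> matches Databases
  - enrollment 4 (Carol): course_id=3 -> matches Discrete Math
  - enrollment 5 (Karen): course_id=NULL, no match -> kept with NULL
  - enrollment 6 (Olivia): course_id=3 -> matches Discrete Math
  - enrollment 7 (Zoe): course_id=2 -> matches Calculus
  - enrollment 8 (Dave): course_id=4 -> matches Databases
All 8 rows appear; 2 have NULL course.

SQL:
SELECT a.student, b.title AS course
FROM enrollments a
LEFT JOIN courses b ON a.course_id = b.id

Result:
student | course       
--------+--------------
Aaron   | Algorithms   
Alice   | NULL         
Pete    | Databases    
Carol   | Discrete Math
Karen   | NULL         
Olivia  | Discrete Math
Zoe     | Calculus     
Dave    | Databases    


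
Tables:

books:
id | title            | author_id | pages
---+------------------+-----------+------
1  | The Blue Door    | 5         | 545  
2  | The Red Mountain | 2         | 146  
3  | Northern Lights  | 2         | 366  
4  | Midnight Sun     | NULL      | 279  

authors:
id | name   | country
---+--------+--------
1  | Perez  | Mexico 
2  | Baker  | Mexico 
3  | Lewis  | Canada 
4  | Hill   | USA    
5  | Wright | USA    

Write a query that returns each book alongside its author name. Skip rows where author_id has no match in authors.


INNER JOIN keeps only books rows whose author_id matches an id in authors. Walk through each book:
  - book 1 (The Blue Door): author_id=5 -> matches Wright
  - book 2 (The Red Mountain): author_id=2 -> matches Baker
  - book 3 (Northern Lights): author_id=2 -> matches Baker
  - book 4 (Midnight Sun): author_id=NULL, no match -> dropped
So 1 of 4 rows is dropped.

SQL:
SELECT a.title, b.name AS author
FROM books a
INNER JOIN authors b ON a.author_id = b.id

Result:
title            | author
-----------------+-------
The Blue Door    | Wright
The Red Mountain | Baker 
Northern Lights  | Baker 


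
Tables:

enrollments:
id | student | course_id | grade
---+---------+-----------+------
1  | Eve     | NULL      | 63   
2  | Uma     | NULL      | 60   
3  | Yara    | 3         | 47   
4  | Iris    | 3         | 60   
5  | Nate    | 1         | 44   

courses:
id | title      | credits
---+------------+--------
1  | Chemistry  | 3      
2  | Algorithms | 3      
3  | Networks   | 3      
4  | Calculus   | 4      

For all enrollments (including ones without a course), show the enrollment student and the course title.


LEFT JOIN keeps every row from enrollments (the left table); where course_id has no match in courses, the course columns become NULL. Walk through each enrollment:
  - enrollment 1 (Eve): course_id=NULL, no match -> kept with NULL
  - enrollment 2 (Uma): course_id=NULL, no match -> kept with NULL
  - enrollment 3 (Yara): course_id=3 -> matches Networks
  - enrollment 4 (Iris): course_id=3 -> matches Networks
  - enrollment 5 (Nate): course_id=1 -> matches Chemistry
All 5 rows appear; 2 have NULL course.

SQL:
SELECT a.student, b.title AS course
FROM enrollments a
LEFT JOIN courses b ON a.course_id = b.id

Result:
student | course   
--------+----------
Eve     | NULL     
Uma     | NULL     
Yara    | Networks 
Iris    | Networks 
Nate    | Chemistry


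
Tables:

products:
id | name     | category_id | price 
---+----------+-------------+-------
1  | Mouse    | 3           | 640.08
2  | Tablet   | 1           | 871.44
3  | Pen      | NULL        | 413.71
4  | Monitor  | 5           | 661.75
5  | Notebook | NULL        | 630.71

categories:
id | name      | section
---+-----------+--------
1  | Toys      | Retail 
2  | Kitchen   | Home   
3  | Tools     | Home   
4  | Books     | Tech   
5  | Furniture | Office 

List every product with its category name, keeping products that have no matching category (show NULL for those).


LEFT JOIN keeps every row from products (the left table); where category_id has no match in categories, the category columns become NULL. Walk through each product:
  - product 1 (Mouse): category_id=3 -> matches Tools
  - product 2 (Tablet): category_id=1 -> matches Toys
  - product 3 (Pen): category_id=NULL, no match -> kept with NULL
  - product 4 (Monitor): category_id=5 -> matches Furniture
  - product 5 (Notebook): category_id=NULL, no match -> kept with NULL
All 5 rows appear; 2 have NULL category.

SQL:
SELECT a.name, b.name AS category
FROM products a
LEFT JOIN categories b ON a.category_id = b.id

Result:
name     | category 
---------+----------
Mouse    | Tools    
Tablet   | Toys     
Pen      | NULL     
Monitor  | Furniture
Notebook | NULL     


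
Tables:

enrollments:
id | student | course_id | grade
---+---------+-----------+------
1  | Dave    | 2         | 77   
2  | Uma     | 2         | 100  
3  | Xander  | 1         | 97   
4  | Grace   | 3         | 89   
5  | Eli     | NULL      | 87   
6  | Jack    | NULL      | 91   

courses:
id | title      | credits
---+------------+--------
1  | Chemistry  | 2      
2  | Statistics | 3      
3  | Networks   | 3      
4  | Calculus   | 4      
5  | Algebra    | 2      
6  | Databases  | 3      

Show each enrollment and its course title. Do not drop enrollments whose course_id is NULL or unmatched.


LEFT JOIN keeps every row from enrollments (the left table); where course_id has no match in courses, the course columns become NULL. Walk through each enrollment:
  - enrollment 1 (Dave): course_id=2 -> matches Statistics
  - enrollment 2 (Uma): course_id=2 -> matches Statistics
  - enrollment 3 (Xander): course_id=1 -> matches Chemistry
  - enrollment 4 (Grace): course_id=3 -> matches Networks
  - enrollment 5 (Eli): course_id=NULL, no match -> kept with NULL
  - enrollment 6 (Jack): course_id=NULL, no match -> kept with NULL
All 6 rows appear; 2 have NULL course.

SQL:
SELECT a.student, b.title AS course
FROM enrollments a
LEFT JOIN courses b ON a.course_id = b.id

Result:
student | course    
--------+-----------
Dave    | Statistics
Uma     | Statistics
Xander  | Chemistry 
Grace   | Networks  
Eli     | NULL      
Jack    | NULL      
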